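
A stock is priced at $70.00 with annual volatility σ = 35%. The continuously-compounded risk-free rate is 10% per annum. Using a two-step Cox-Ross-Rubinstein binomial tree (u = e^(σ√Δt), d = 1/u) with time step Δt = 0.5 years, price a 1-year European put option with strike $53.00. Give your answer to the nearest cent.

CRR parameters: u = e^(σ√Δt) = e^(0.35·√0.5) = 1.2808, d = 1/u = 0.7808
Per-period rate: rΔt = 0.1·0.5 = 0.05, so R = e^0.05 = 1.0513
Risk-neutral probability p = (e^0.05 − 0.7808)/(1.2808 − 0.7808) = 0.2705/0.5000 = 0.5410
Terminal stock prices: S_uu = 114.8, S_ud = 70, S_dd = 42.67
Terminal payoffs (K − S): max(-61.83, 0) = 0, max(-17, 0) = 0, max(10.33, 0) = 10.33
Node u (S = 89.66): V_u = e^(−0.05)·[0.5410·0.0000 + 0.4590·0.0000] = 0.0000
Node d (S = 54.65): V_d = e^(−0.05)·[0.5410·0.0000 + 0.4590·10.3290] = 4.5100
Node 0 (S = 70): V_0 = e^(−0.05)·[0.5410·0.0000 + 0.4590·4.5100] = 1.9692

$1.97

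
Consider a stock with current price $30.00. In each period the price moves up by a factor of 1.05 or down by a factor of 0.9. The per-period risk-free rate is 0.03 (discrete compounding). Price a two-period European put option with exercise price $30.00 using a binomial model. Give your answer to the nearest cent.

$0.45

Risk-neutral probability p = (1 + 0.03 − 0.9)/(1.05 − 0.9) = 0.1300/0.1500 = 0.8667
Terminal stock prices: S_uu = 33.08, S_ud = 28.35, S_dd = 24.3
Terminal payoffs (K − S): max(-3.075, 0) = 0, max(1.65, 0) = 1.65, max(5.7, 0) = 5.7
Node u (S = 31.5): V_u = 1/1.03·[0.8667·0.0000 + 0.1333·1.6500] = 0.2136
Node d (S = 27): V_d = 1/1.03·[0.8667·1.6500 + 0.1333·5.7000] = 2.1262
Node 0 (S = 30): V_0 = 1/1.03·[0.8667·0.2136 + 0.1333·2.1262] = 0.4550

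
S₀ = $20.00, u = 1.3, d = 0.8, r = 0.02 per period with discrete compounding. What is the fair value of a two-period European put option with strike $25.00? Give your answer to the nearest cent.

$5.67

Risk-neutral probability p = (1 + 0.02 − 0.8)/(1.3 − 0.8) = 0.2200/0.5000 = 0.4400
Terminal stock prices: S_uu = 33.8, S_ud = 20.8, S_dd = 12.8
Terminal payoffs (K − S): max(-8.8, 0) = 0, max(4.2, 0) = 4.2, max(12.2, 0) = 12.2
Node u (S = 26): V_u = 1/1.02·[0.4400·0.0000 + 0.5600·4.2000] = 2.3059
Node d (S = 16): V_d = 1/1.02·[0.4400·4.2000 + 0.5600·12.2000] = 8.5098
Node 0 (S = 20): V_0 = 1/1.02·[0.4400·2.3059 + 0.5600·8.5098] = 5.6667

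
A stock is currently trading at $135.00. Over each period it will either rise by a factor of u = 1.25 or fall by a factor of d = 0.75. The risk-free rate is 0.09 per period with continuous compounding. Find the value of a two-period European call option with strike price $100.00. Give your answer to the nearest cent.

Risk-neutral probability p = (e^0.09 − 0.75)/(1.25 − 0.75) = 0.3442/0.5000 = 0.6883
Terminal stock prices: S_uu = 210.9, S_ud = 126.6, S_dd = 75.94
Terminal payoffs (S − K): max(110.9, 0) = 110.9, max(26.56, 0) = 26.56, max(-24.06, 0) = 0
Node u (S = 168.8): V_u = e^(−0.09)·[0.6883·110.9375 + 0.3117·26.5625] = 77.3569
Node d (S = 101.2): V_d = e^(−0.09)·[0.6883·26.5625 + 0.3117·0.0000] = 16.7106
Node 0 (S = 135): V_0 = e^(−0.09)·[0.6883·77.3569 + 0.3117·16.7106] = 53.4251

$53.43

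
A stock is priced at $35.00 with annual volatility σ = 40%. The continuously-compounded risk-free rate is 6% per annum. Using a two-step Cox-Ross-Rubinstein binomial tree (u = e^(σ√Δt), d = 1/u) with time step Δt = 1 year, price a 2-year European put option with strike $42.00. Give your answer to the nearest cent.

CRR parameters: u = e^(σ√Δt) = e^(0.4·√1) = 1.4918, d = 1/u = 0.6703
Per-period rate: rΔt = 0.06·1 = 0.06, so R = e^0.06 = 1.0618
Risk-neutral probability p = (e^0.06 − 0.6703)/(1.4918 − 0.6703) = 0.3915/0.8215 = 0.4766
Terminal stock prices: S_uu = 77.89, S_ud = 35, S_dd = 15.73
Terminal payoffs (K − S): max(-35.89, 0) = 0, max(7, 0) = 7, max(26.27, 0) = 26.27
Node u (S = 52.21): V_u = e^(−0.06)·[0.4766·0.0000 + 0.5234·7.0000] = 3.4505
Node d (S = 23.46): V_d = e^(−0.06)·[0.4766·7.0000 + 0.5234·26.2735] = 16.0929
Node 0 (S = 35): V_0 = e^(−0.06)·[0.4766·3.4505 + 0.5234·16.0929] = 9.4814

$9.48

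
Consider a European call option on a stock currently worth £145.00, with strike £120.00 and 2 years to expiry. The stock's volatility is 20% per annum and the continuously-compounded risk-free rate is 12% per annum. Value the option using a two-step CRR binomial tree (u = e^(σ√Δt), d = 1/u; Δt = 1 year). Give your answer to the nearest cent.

£51.58

CRR parameters: u = e^(σ√Δt) = e^(0.2·√1) = 1.2214, d = 1/u = 0.8187
Per-period rate: rΔt = 0.12·1 = 0.12, so R = e^0.12 = 1.1275
Risk-neutral probability p = (e^0.12 − 0.8187)/(1.2214 − 0.8187) = 0.3088/0.4027 = 0.7668
Terminal stock prices: S_uu = 216.3, S_ud = 145, S_dd = 97.2
Terminal payoffs (S − K): max(96.31, 0) = 96.31, max(25, 0) = 25, max(-22.8, 0) = 0
Node u (S = 177.1): V_u = e^(−0.12)·[0.7668·96.3146 + 0.2332·25.0000] = 70.6729
Node d (S = 118.7): V_d = e^(−0.12)·[0.7668·25.0000 + 0.2332·0.0000] = 17.0021
Node 0 (S = 145): V_0 = e^(−0.12)·[0.7668·70.6729 + 0.2332·17.0021] = 51.5802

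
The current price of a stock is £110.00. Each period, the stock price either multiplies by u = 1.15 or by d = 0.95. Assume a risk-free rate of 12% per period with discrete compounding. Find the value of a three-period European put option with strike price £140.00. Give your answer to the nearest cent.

Risk-neutral probability p = (1 + 0.12 − 0.95)/(1.15 − 0.95) = 0.1700/0.2000 = 0.8500
Terminal stock prices: S_uuu = 167.3, S_uud = 138.2, S_udd = 114.2, S_ddd = 94.31
Terminal payoffs (K − S): max(-27.3, 0) = 0, max(1.799, 0) = 1.799, max(25.83, 0) = 25.83, max(45.69, 0) = 45.69
Node uu (S = 145.5): V_uu = 1/1.12·[0.8500·0.0000 + 0.1500·1.7988] = 0.2409
Node ud (S = 120.2): V_ud = 1/1.12·[0.8500·1.7988 + 0.1500·25.8338] = 4.8250
Node dd (S = 99.27): V_dd = 1/1.12·[0.8500·25.8338 + 0.1500·45.6888] = 25.7250
Node u (S = 126.5): V_u = 1/1.12·[0.8500·0.2409 + 0.1500·4.8250] = 0.8290
Node d (S = 104.5): V_d = 1/1.12·[0.8500·4.8250 + 0.1500·25.7250] = 7.1071
Node 0 (S = 110): V_0 = 1/1.12·[0.8500·0.8290 + 0.1500·7.1071] = 1.5810

£1.58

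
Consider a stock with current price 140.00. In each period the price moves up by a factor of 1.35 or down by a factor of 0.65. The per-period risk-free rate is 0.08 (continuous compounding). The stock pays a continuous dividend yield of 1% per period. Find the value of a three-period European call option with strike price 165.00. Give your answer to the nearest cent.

Per-period risk-free factor R = e^0.08 = 1.0833; dividend-adjusted growth = e^(0.08−0.01) = 1.0725.
Risk-neutral probability p = (1.0725 − 0.65)/(1.35 − 0.65) = 0.4225/0.7000 = 0.6036
Terminal stock prices: S_uuu = 344.5, S_uud = 165.8, S_udd = 79.85, S_ddd = 38.45
Terminal payoffs (S − K): max(179.5, 0) = 179.5, max(0.8475, 0) = 0.8475, max(-85.15, 0) = 0, max(-126.6, 0) = 0
Node uu (S = 255.2): V_uu = e^(−0.08)·[0.6036·179.4525 + 0.3964·0.8475] = 100.2970
Node ud (S = 122.9): V_ud = e^(−0.08)·[0.6036·0.8475 + 0.3964·0.0000] = 0.4722
Node dd (S = 59.15): V_dd = e^(−0.08)·[0.6036·0.0000 + 0.3964·0.0000] = 0.0000
Node u (S = 189): V_u = e^(−0.08)·[0.6036·100.2970 + 0.3964·0.4722] = 56.0560
Node d (S = 91): V_d = e^(−0.08)·[0.6036·0.4722 + 0.3964·0.0000] = 0.2631
Node 0 (S = 140): V_0 = e^(−0.08)·[0.6036·56.0560 + 0.3964·0.2631] = 31.3294

31.33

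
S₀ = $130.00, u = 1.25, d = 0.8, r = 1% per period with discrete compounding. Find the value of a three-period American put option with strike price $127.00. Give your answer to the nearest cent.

Risk-neutral probability p = (1 + 0.01 − 0.8)/(1.25 − 0.8) = 0.2100/0.4500 = 0.4667
Terminal stock prices: S_uuu = 253.9, S_uud = 162.5, S_udd = 104, S_ddd = 66.56
Terminal payoffs (K − S): max(-126.9, 0) = 0, max(-35.5, 0) = 0, max(23, 0) = 23, max(60.44, 0) = 60.44
Node uu (S = 203.1): continuation = 1/1.01·[0.4667·0.0000 + 0.5333·0.0000] = 0.0000; exercise value = 0.0000 ≤ continuation, so V_uu = 0.0000
Node ud (S = 130): continuation = 1/1.01·[0.4667·0.0000 + 0.5333·23.0000] = 12.1452; exercise value = 0.0000 ≤ continuation, so V_ud = 12.1452
Node dd (S = 83.2): continuation = 1/1.01·[0.4667·23.0000 + 0.5333·60.4400] = 42.5426; exercise value = 43.8000 > continuation, so V_dd = 43.8000 (exercise)
Node u (S = 162.5): continuation = 1/1.01·[0.4667·0.0000 + 0.5333·12.1452] = 6.4133; exercise value = 0.0000 ≤ continuation, so V_u = 6.4133
Node d (S = 104): continuation = 1/1.01·[0.4667·12.1452 + 0.5333·43.8000] = 28.7404; exercise value = 23.0000 ≤ continuation, so V_d = 28.7404
Node 0 (S = 130): continuation = 1/1.01·[0.4667·6.4133 + 0.5333·28.7404] = 18.1397; exercise value = 0.0000 ≤ continuation, so V_0 = 18.1397

$18.14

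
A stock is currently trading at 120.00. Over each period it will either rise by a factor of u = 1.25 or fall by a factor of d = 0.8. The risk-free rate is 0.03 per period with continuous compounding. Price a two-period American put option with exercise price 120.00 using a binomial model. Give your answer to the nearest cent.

Risk-neutral probability p = (e^0.03 − 0.8)/(1.25 − 0.8) = 0.2305/0.4500 = 0.5121
Terminal stock prices: S_uu = 187.5, S_ud = 120, S_dd = 76.8
Terminal payoffs (K − S): max(-67.5, 0) = 0, max(0, 0) = 0, max(43.2, 0) = 43.2
Node u (S = 150): continuation = e^(−0.03)·[0.5121·0.0000 + 0.4879·0.0000] = 0.0000; exercise value = 0.0000 ≤ continuation, so V_u = 0.0000
Node d (S = 96): continuation = e^(−0.03)·[0.5121·0.0000 + 0.4879·43.2000] = 20.4535; exercise value = 24.0000 > continuation, so V_d = 24.0000 (exercise)
Node 0 (S = 120): continuation = e^(−0.03)·[0.5121·0.0000 + 0.4879·24.0000] = 11.3630; exercise value = 0.0000 ≤ continuation, so V_0 = 11.3630

11.36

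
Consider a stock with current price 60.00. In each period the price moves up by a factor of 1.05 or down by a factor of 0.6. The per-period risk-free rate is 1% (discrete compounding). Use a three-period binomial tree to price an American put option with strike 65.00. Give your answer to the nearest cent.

6.52

Risk-neutral probability p = (1 + 0.01 − 0.6)/(1.05 − 0.6) = 0.4100/0.4500 = 0.9111
Terminal stock prices: S_uuu = 69.46, S_uud = 39.69, S_udd = 22.68, S_ddd = 12.96
Terminal payoffs (K − S): max(-4.458, 0) = 0, max(25.31, 0) = 25.31, max(42.32, 0) = 42.32, max(52.04, 0) = 52.04
Node uu (S = 66.15): continuation = 1/1.01·[0.9111·0.0000 + 0.0889·25.3100] = 2.2275; exercise value = 0.0000 ≤ continuation, so V_uu = 2.2275
Node ud (S = 37.8): continuation = 1/1.01·[0.9111·25.3100 + 0.0889·42.3200] = 26.5564; exercise value = 27.2000 > continuation, so V_ud = 27.2000 (exercise)
Node dd (S = 21.6): continuation = 1/1.01·[0.9111·42.3200 + 0.0889·52.0400] = 42.7564; exercise value = 43.4000 > continuation, so V_dd = 43.4000 (exercise)
Node u (S = 63): continuation = 1/1.01·[0.9111·2.2275 + 0.0889·27.2000] = 4.4032; exercise value = 2.0000 ≤ continuation, so V_u = 4.4032
Node d (S = 36): continuation = 1/1.01·[0.9111·27.2000 + 0.0889·43.4000] = 28.3564; exercise value = 29.0000 > continuation, so V_d = 29.0000 (exercise)
Node 0 (S = 60): continuation = 1/1.01·[0.9111·4.4032 + 0.0889·29.0000] = 6.5244; exercise value = 5.0000 ≤ continuation, so V_0 = 6.5244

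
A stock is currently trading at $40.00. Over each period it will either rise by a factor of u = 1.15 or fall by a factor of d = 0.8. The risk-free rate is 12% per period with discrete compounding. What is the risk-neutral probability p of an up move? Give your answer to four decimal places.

p = 0.9143

Risk-neutral probability p = (1 + 0.12 − 0.8)/(1.15 − 0.8) = 0.3200/0.3500 = 0.9143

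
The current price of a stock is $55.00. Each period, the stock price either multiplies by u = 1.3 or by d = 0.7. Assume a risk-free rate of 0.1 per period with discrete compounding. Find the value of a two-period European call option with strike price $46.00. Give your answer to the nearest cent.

Risk-neutral probability p = (1 + 0.1 − 0.7)/(1.3 − 0.7) = 0.4000/0.6000 = 0.6667
Terminal stock prices: S_uu = 92.95, S_ud = 50.05, S_dd = 26.95
Terminal payoffs (S − K): max(46.95, 0) = 46.95, max(4.05, 0) = 4.05, max(-19.05, 0) = 0
Node u (S = 71.5): V_u = 1/1.1·[0.6667·46.9500 + 0.3333·4.0500] = 29.6818
Node d (S = 38.5): V_d = 1/1.1·[0.6667·4.0500 + 0.3333·0.0000] = 2.4545
Node 0 (S = 55): V_0 = 1/1.1·[0.6667·29.6818 + 0.3333·2.4545] = 18.7328

$18.73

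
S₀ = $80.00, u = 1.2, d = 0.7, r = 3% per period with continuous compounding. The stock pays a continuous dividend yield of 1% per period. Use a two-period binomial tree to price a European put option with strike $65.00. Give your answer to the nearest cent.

$3.14

Per-period risk-free factor R = e^0.03 = 1.0305; dividend-adjusted growth = e^(0.03−0.01) = 1.0202.
Risk-neutral probability p = (1.0202 − 0.7)/(1.2 − 0.7) = 0.3202/0.5000 = 0.6404
Terminal stock prices: S_uu = 115.2, S_ud = 67.2, S_dd = 39.2
Terminal payoffs (K − S): max(-50.2, 0) = 0, max(-2.2, 0) = 0, max(25.8, 0) = 25.8
Node u (S = 96): V_u = e^(−0.03)·[0.6404·0.0000 + 0.3596·0.0000] = 0.0000
Node d (S = 56): V_d = e^(−0.03)·[0.6404·0.0000 + 0.3596·25.8000] = 9.0034
Node 0 (S = 80): V_0 = e^(−0.03)·[0.6404·0.0000 + 0.3596·9.0034] = 3.1419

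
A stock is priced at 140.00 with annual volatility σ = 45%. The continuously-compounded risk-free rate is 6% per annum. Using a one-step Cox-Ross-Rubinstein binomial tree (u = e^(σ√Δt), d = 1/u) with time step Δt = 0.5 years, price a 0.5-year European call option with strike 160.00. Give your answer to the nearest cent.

14.74

CRR parameters: u = e^(σ√Δt) = e^(0.45·√0.5) = 1.3746, d = 1/u = 0.7275
Per-period rate: rΔt = 0.06·0.5 = 0.03, so R = e^0.03 = 1.0305
Risk-neutral probability p = (e^0.03 − 0.7275)/(1.3746 − 0.7275) = 0.3030/0.6472 = 0.4682
Terminal stock prices: S_u = 192.5, S_d = 101.8
Terminal payoffs (S − K): max(32.45, 0) = 32.45, max(-58.16, 0) = 0
Node 0 (S = 140): V_0 = e^(−0.03)·[0.4682·32.4508 + 0.5318·0.0000] = 14.7435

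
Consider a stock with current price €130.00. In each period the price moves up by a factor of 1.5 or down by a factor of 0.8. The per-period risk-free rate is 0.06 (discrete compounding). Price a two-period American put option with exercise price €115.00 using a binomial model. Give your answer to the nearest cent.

Risk-neutral probability p = (1 + 0.06 − 0.8)/(1.5 − 0.8) = 0.2600/0.7000 = 0.3714
Terminal stock prices: S_uu = 292.5, S_ud = 156, S_dd = 83.2
Terminal payoffs (K − S): max(-177.5, 0) = 0, max(-41, 0) = 0, max(31.8, 0) = 31.8
Node u (S = 195): continuation = 1/1.06·[0.3714·0.0000 + 0.6286·0.0000] = 0.0000; exercise value = 0.0000 ≤ continuation, so V_u = 0.0000
Node d (S = 104): continuation = 1/1.06·[0.3714·0.0000 + 0.6286·31.8000] = 18.8571; exercise value = 11.0000 ≤ continuation, so V_d = 18.8571
Node 0 (S = 130): continuation = 1/1.06·[0.3714·0.0000 + 0.6286·18.8571] = 11.1821; exercise value = 0.0000 ≤ continuation, so V_0 = 11.1821

€11.18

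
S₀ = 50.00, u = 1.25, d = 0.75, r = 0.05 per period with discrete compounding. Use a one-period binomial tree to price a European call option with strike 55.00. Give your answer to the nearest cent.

Risk-neutral probability p = (1 + 0.05 − 0.75)/(1.25 − 0.75) = 0.3000/0.5000 = 0.6000
Terminal stock prices: S_u = 62.5, S_d = 37.5
Terminal payoffs (S − K): max(7.5, 0) = 7.5, max(-17.5, 0) = 0
Node 0 (S = 50): V_0 = 1/1.05·[0.6000·7.5000 + 0.4000·0.0000] = 4.2857

4.29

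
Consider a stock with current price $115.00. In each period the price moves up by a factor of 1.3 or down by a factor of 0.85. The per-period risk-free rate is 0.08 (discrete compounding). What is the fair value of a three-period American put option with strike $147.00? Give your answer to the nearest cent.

$32.00

Risk-neutral probability p = (1 + 0.08 − 0.85)/(1.3 − 0.85) = 0.2300/0.4500 = 0.5111
Terminal stock prices: S_uuu = 252.7, S_uud = 165.2, S_udd = 108, S_ddd = 70.62
Terminal payoffs (K − S): max(-105.7, 0) = 0, max(-18.2, 0) = 0, max(38.99, 0) = 38.99, max(76.38, 0) = 76.38
Node uu (S = 194.4): continuation = 1/1.08·[0.5111·0.0000 + 0.4889·0.0000] = 0.0000; exercise value = 0.0000 ≤ continuation, so V_uu = 0.0000
Node ud (S = 127.1): continuation = 1/1.08·[0.5111·0.0000 + 0.4889·38.9863] = 17.6481; exercise value = 19.9250 > continuation, so V_ud = 19.9250 (exercise)
Node dd (S = 83.09): continuation = 1/1.08·[0.5111·38.9863 + 0.4889·76.3756] = 53.0236; exercise value = 63.9125 > continuation, so V_dd = 63.9125 (exercise)
Node u (S = 149.5): continuation = 1/1.08·[0.5111·0.0000 + 0.4889·19.9250] = 9.0195; exercise value = 0.0000 ≤ continuation, so V_u = 9.0195
Node d (S = 97.75): continuation = 1/1.08·[0.5111·19.9250 + 0.4889·63.9125] = 38.3611; exercise value = 49.2500 > continuation, so V_d = 49.2500 (exercise)
Node 0 (S = 115): continuation = 1/1.08·[0.5111·9.0195 + 0.4889·49.2500] = 26.5627; exercise value = 32.0000 > continuation, so V_0 = 32.0000 (exercise)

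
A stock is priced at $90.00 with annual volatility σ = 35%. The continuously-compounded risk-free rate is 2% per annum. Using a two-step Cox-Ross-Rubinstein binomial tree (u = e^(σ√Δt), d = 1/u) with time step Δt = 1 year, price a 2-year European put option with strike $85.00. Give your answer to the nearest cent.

CRR parameters: u = e^(σ√Δt) = e^(0.35·√1) = 1.4191, d = 1/u = 0.7047
Per-period rate: rΔt = 0.02·1 = 0.02, so R = e^0.02 = 1.0202
Risk-neutral probability p = (e^0.02 − 0.7047)/(1.4191 − 0.7047) = 0.3155/0.7144 = 0.4417
Terminal stock prices: S_uu = 181.2, S_ud = 90, S_dd = 44.69
Terminal payoffs (K − S): max(-96.24, 0) = 0, max(-5, 0) = 0, max(40.31, 0) = 40.31
Node u (S = 127.7): V_u = e^(−0.02)·[0.4417·0.0000 + 0.5583·0.0000] = 0.0000
Node d (S = 63.42): V_d = e^(−0.02)·[0.4417·0.0000 + 0.5583·40.3073] = 22.0595
Node 0 (S = 90): V_0 = e^(−0.02)·[0.4417·0.0000 + 0.5583·22.0595] = 12.0728

$12.07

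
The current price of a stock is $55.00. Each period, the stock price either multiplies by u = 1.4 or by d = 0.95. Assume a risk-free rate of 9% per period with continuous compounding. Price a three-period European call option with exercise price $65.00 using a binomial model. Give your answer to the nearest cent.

Risk-neutral probability p = (e^0.09 − 0.95)/(1.4 − 0.95) = 0.1442/0.4500 = 0.3204
Terminal stock prices: S_uuu = 150.9, S_uud = 102.4, S_udd = 69.49, S_ddd = 47.16
Terminal payoffs (S − K): max(85.92, 0) = 85.92, max(37.41, 0) = 37.41, max(4.492, 0) = 4.492, max(-17.84, 0) = 0
Node uu (S = 107.8): V_uu = e^(−0.09)·[0.3204·85.9200 + 0.6796·37.4100] = 48.3945
Node ud (S = 73.15): V_ud = e^(−0.09)·[0.3204·37.4100 + 0.6796·4.4925] = 13.7445
Node dd (S = 49.64): V_dd = e^(−0.09)·[0.3204·4.4925 + 0.6796·0.0000] = 1.3155
Node u (S = 77): V_u = e^(−0.09)·[0.3204·48.3945 + 0.6796·13.7445] = 22.7074
Node d (S = 52.25): V_d = e^(−0.09)·[0.3204·13.7445 + 0.6796·1.3155] = 4.8416
Node 0 (S = 55): V_0 = e^(−0.09)·[0.3204·22.7074 + 0.6796·4.8416] = 9.6562

$9.66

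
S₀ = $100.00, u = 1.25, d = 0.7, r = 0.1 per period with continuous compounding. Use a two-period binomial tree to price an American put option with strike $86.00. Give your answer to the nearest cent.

$3.81

Risk-neutral probability p = (e^0.1 − 0.7)/(1.25 − 0.7) = 0.4052/0.5500 = 0.7367
Terminal stock prices: S_uu = 156.2, S_ud = 87.5, S_dd = 49
Terminal payoffs (K − S): max(-70.25, 0) = 0, max(-1.5, 0) = 0, max(37, 0) = 37
Node u (S = 125): continuation = e^(−0.1)·[0.7367·0.0000 + 0.2633·0.0000] = 0.0000; exercise value = 0.0000 ≤ continuation, so V_u = 0.0000
Node d (S = 70): continuation = e^(−0.1)·[0.7367·0.0000 + 0.2633·37.0000] = 8.8159; exercise value = 16.0000 > continuation, so V_d = 16.0000 (exercise)
Node 0 (S = 100): continuation = e^(−0.1)·[0.7367·0.0000 + 0.2633·16.0000] = 3.8123; exercise value = 0.0000 ≤ continuation, so V_0 = 3.8123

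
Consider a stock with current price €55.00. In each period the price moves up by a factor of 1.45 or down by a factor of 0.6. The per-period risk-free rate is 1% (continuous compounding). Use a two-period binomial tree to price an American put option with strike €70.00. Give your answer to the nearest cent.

€24.38

Risk-neutral probability p = (e^0.01 − 0.6)/(1.45 − 0.6) = 0.4101/0.8500 = 0.4824
Terminal stock prices: S_uu = 115.6, S_ud = 47.85, S_dd = 19.8
Terminal payoffs (K − S): max(-45.64, 0) = 0, max(22.15, 0) = 22.15, max(50.2, 0) = 50.2
Node u (S = 79.75): continuation = e^(−0.01)·[0.4824·0.0000 + 0.5176·22.1500] = 11.3505; exercise value = 0.0000 ≤ continuation, so V_u = 11.3505
Node d (S = 33): continuation = e^(−0.01)·[0.4824·22.1500 + 0.5176·50.2000] = 36.3035; exercise value = 37.0000 > continuation, so V_d = 37.0000 (exercise)
Node 0 (S = 55): continuation = e^(−0.01)·[0.4824·11.3505 + 0.5176·37.0000] = 24.3813; exercise value = 15.0000 ≤ continuation, so V_0 = 24.3813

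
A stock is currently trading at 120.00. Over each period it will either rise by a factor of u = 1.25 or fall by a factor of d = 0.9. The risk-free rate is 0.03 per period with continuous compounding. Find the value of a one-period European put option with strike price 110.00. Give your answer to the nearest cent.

Risk-neutral probability p = (e^0.03 − 0.9)/(1.25 − 0.9) = 0.1305/0.3500 = 0.3727
Terminal stock prices: S_u = 150, S_d = 108
Terminal payoffs (K − S): max(-40, 0) = 0, max(2, 0) = 2
Node 0 (S = 120): V_0 = e^(−0.03)·[0.3727·0.0000 + 0.6273·2.0000] = 1.2175

1.22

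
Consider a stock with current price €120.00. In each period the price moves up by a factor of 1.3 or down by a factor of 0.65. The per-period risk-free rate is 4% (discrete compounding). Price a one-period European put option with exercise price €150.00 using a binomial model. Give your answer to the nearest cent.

€27.69

Risk-neutral probability p = (1 + 0.04 − 0.65)/(1.3 − 0.65) = 0.3900/0.6500 = 0.6000
Terminal stock prices: S_u = 156, S_d = 78
Terminal payoffs (K − S): max(-6, 0) = 0, max(72, 0) = 72
Node 0 (S = 120): V_0 = 1/1.04·[0.6000·0.0000 + 0.4000·72.0000] = 27.6923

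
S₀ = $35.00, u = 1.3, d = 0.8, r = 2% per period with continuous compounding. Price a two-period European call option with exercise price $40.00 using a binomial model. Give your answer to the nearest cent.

$3.57

Risk-neutral probability p = (e^0.02 − 0.8)/(1.3 − 0.8) = 0.2202/0.5000 = 0.4404
Terminal stock prices: S_uu = 59.15, S_ud = 36.4, S_dd = 22.4
Terminal payoffs (S − K): max(19.15, 0) = 19.15, max(-3.6, 0) = 0, max(-17.6, 0) = 0
Node u (S = 45.5): V_u = e^(−0.02)·[0.4404·19.1500 + 0.5596·0.0000] = 8.2667
Node d (S = 28): V_d = e^(−0.02)·[0.4404·0.0000 + 0.5596·0.0000] = 0.0000
Node 0 (S = 35): V_0 = e^(−0.02)·[0.4404·8.2667 + 0.5596·0.0000] = 3.5686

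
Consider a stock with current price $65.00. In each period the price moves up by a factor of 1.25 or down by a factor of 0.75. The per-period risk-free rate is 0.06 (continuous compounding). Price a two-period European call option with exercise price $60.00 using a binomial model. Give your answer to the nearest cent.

Risk-neutral probability p = (e^0.06 − 0.75)/(1.25 − 0.75) = 0.3118/0.5000 = 0.6237
Terminal stock prices: S_uu = 101.6, S_ud = 60.94, S_dd = 36.56
Terminal payoffs (S − K): max(41.56, 0) = 41.56, max(0.9375, 0) = 0.9375, max(-23.44, 0) = 0
Node u (S = 81.25): V_u = e^(−0.06)·[0.6237·41.5625 + 0.3763·0.9375] = 24.7441
Node d (S = 48.75): V_d = e^(−0.06)·[0.6237·0.9375 + 0.3763·0.0000] = 0.5506
Node 0 (S = 65): V_0 = e^(−0.06)·[0.6237·24.7441 + 0.3763·0.5506] = 14.7287

$14.73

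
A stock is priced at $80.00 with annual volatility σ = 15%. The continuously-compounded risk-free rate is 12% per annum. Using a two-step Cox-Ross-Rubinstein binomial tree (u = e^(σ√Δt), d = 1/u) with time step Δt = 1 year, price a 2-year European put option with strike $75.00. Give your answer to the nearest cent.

CRR parameters: u = e^(σ√Δt) = e^(0.15·√1) = 1.1618, d = 1/u = 0.8607
Per-period rate: rΔt = 0.12·1 = 0.12, so R = e^0.12 = 1.1275
Risk-neutral probability p = (e^0.12 − 0.8607)/(1.1618 − 0.8607) = 0.2668/0.3011 = 0.8860
Terminal stock prices: S_uu = 108, S_ud = 80, S_dd = 59.27
Terminal payoffs (K − S): max(-32.99, 0) = 0, max(-5, 0) = 0, max(15.73, 0) = 15.73
Node u (S = 92.95): V_u = e^(−0.12)·[0.8860·0.0000 + 0.1140·0.0000] = 0.0000
Node d (S = 68.86): V_d = e^(−0.12)·[0.8860·0.0000 + 0.1140·15.7345] = 1.5913
Node 0 (S = 80): V_0 = e^(−0.12)·[0.8860·0.0000 + 0.1140·1.5913] = 0.1609

$0.16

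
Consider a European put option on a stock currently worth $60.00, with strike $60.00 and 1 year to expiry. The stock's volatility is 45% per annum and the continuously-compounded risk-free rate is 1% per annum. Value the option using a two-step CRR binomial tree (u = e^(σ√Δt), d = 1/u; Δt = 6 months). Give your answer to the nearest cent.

$9.12

CRR parameters: u = e^(σ√Δt) = e^(0.45·√0.5) = 1.3746, d = 1/u = 0.7275
Per-period rate: rΔt = 0.01·0.5 = 0.005, so R = e^0.005 = 1.0050
Risk-neutral probability p = (e^0.005 − 0.7275)/(1.3746 − 0.7275) = 0.2776/0.6472 = 0.4289
Terminal stock prices: S_uu = 113.4, S_ud = 60, S_dd = 31.75
Terminal payoffs (K − S): max(-53.38, 0) = 0, max(0, 0) = 0, max(28.25, 0) = 28.25
Node u (S = 82.48): V_u = e^(−0.005)·[0.4289·0.0000 + 0.5711·0.0000] = 0.0000
Node d (S = 43.65): V_d = e^(−0.005)·[0.4289·0.0000 + 0.5711·28.2482] = 16.0532
Node 0 (S = 60): V_0 = e^(−0.005)·[0.4289·0.0000 + 0.5711·16.0532] = 9.1229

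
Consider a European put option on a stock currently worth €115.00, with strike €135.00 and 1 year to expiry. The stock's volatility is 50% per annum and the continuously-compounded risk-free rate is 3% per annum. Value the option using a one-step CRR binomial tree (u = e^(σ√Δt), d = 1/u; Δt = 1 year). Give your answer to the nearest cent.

€37.56

CRR parameters: u = e^(σ√Δt) = e^(0.5·√1) = 1.6487, d = 1/u = 0.6065
Per-period rate: rΔt = 0.03·1 = 0.03, so R = e^0.03 = 1.0305
Risk-neutral probability p = (e^0.03 − 0.6065)/(1.6487 − 0.6065) = 0.4239/1.0422 = 0.4068
Terminal stock prices: S_u = 189.6, S_d = 69.75
Terminal payoffs (K − S): max(-54.6, 0) = 0, max(65.25, 0) = 65.25
Node 0 (S = 115): V_0 = e^(−0.03)·[0.4068·0.0000 + 0.5932·65.2490] = 37.5642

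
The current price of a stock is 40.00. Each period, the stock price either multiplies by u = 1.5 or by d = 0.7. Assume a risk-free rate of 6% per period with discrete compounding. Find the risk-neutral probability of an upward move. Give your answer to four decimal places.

p = 0.4500

Risk-neutral probability p = (1 + 0.06 − 0.7)/(1.5 − 0.7) = 0.3600/0.8000 = 0.4500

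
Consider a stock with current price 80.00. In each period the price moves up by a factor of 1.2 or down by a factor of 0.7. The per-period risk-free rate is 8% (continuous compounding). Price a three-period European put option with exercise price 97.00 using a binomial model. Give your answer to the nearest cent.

Risk-neutral probability p = (e^0.08 − 0.7)/(1.2 − 0.7) = 0.3833/0.5000 = 0.7666
Terminal stock prices: S_uuu = 138.2, S_uud = 80.64, S_udd = 47.04, S_ddd = 27.44
Terminal payoffs (K − S): max(-41.24, 0) = 0, max(16.36, 0) = 16.36, max(49.96, 0) = 49.96, max(69.56, 0) = 69.56
Node uu (S = 115.2): V_uu = e^(−0.08)·[0.7666·0.0000 + 0.2334·16.3600] = 3.5252
Node ud (S = 67.2): V_ud = e^(−0.08)·[0.7666·16.3600 + 0.2334·49.9600] = 22.3423
Node dd (S = 39.2): V_dd = e^(−0.08)·[0.7666·49.9600 + 0.2334·69.5600] = 50.3423
Node u (S = 96): V_u = e^(−0.08)·[0.7666·3.5252 + 0.2334·22.3423] = 7.3089
Node d (S = 56): V_d = e^(−0.08)·[0.7666·22.3423 + 0.2334·50.3423] = 26.6579
Node 0 (S = 80): V_0 = e^(−0.08)·[0.7666·7.3089 + 0.2334·26.6579] = 10.9163

10.92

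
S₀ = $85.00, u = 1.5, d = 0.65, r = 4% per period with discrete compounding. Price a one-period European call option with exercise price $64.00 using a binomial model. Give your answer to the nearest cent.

$28.01

Risk-neutral probability p = (1 + 0.04 − 0.65)/(1.5 − 0.65) = 0.3900/0.8500 = 0.4588
Terminal stock prices: S_u = 127.5, S_d = 55.25
Terminal payoffs (S − K): max(63.5, 0) = 63.5, max(-8.75, 0) = 0
Node 0 (S = 85): V_0 = 1/1.04·[0.4588·63.5000 + 0.5412·0.0000] = 28.0147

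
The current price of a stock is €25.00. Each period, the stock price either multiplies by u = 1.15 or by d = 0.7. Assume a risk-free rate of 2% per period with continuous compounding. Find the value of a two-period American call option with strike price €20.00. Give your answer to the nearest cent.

€6.40

Risk-neutral probability p = (e^0.02 − 0.7)/(1.15 − 0.7) = 0.3202/0.4500 = 0.7116
Terminal stock prices: S_uu = 33.06, S_ud = 20.12, S_dd = 12.25
Terminal payoffs (S − K): max(13.06, 0) = 13.06, max(0.125, 0) = 0.125, max(-7.75, 0) = 0
Node u (S = 28.75): continuation = e^(−0.02)·[0.7116·13.0625 + 0.2884·0.1250] = 9.1460; exercise value = 8.7500 ≤ continuation, so V_u = 9.1460
Node d (S = 17.5): continuation = e^(−0.02)·[0.7116·0.1250 + 0.2884·0.0000] = 0.0872; exercise value = 0.0000 ≤ continuation, so V_d = 0.0872
Node 0 (S = 25): continuation = e^(−0.02)·[0.7116·9.1460 + 0.2884·0.0872] = 6.4037; exercise value = 5.0000 ≤ continuation, so V_0 = 6.4037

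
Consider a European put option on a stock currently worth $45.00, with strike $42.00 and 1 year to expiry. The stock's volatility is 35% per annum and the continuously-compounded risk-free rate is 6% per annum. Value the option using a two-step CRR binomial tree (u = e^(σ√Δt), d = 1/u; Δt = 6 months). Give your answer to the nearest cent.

CRR parameters: u = e^(σ√Δt) = e^(0.35·√0.5) = 1.2808, d = 1/u = 0.7808
Per-period rate: rΔt = 0.06·0.5 = 0.03, so R = e^0.03 = 1.0305
Risk-neutral probability p = (e^0.03 − 0.7808)/(1.2808 − 0.7808) = 0.2497/0.5000 = 0.4993
Terminal stock prices: S_uu = 73.82, S_ud = 45, S_dd = 27.43
Terminal payoffs (K − S): max(-31.82, 0) = 0, max(-3, 0) = 0, max(14.57, 0) = 14.57
Node u (S = 57.64): V_u = e^(−0.03)·[0.4993·0.0000 + 0.5007·0.0000] = 0.0000
Node d (S = 35.13): V_d = e^(−0.03)·[0.4993·0.0000 + 0.5007·14.5686] = 7.0783
Node 0 (S = 45): V_0 = e^(−0.03)·[0.4993·0.0000 + 0.5007·7.0783] = 3.4390

$3.44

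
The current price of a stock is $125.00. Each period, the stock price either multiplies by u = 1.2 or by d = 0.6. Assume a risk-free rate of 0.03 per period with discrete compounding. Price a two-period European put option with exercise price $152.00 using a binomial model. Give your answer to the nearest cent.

Risk-neutral probability p = (1 + 0.03 − 0.6)/(1.2 − 0.6) = 0.4300/0.6000 = 0.7167
Terminal stock prices: S_uu = 180, S_ud = 90, S_dd = 45
Terminal payoffs (K − S): max(-28, 0) = 0, max(62, 0) = 62, max(107, 0) = 107
Node u (S = 150): V_u = 1/1.03·[0.7167·0.0000 + 0.2833·62.0000] = 17.0550
Node d (S = 75): V_d = 1/1.03·[0.7167·62.0000 + 0.2833·107.0000] = 72.5728
Node 0 (S = 125): V_0 = 1/1.03·[0.7167·17.0550 + 0.2833·72.5728] = 31.8302

$31.83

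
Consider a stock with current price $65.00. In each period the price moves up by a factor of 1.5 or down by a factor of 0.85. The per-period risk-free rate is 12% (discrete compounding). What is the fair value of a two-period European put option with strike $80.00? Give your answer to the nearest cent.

Risk-neutral probability p = (1 + 0.12 − 0.85)/(1.5 − 0.85) = 0.2700/0.6500 = 0.4154
Terminal stock prices: S_uu = 146.2, S_ud = 82.88, S_dd = 46.96
Terminal payoffs (K − S): max(-66.25, 0) = 0, max(-2.875, 0) = 0, max(33.04, 0) = 33.04
Node u (S = 97.5): V_u = 1/1.12·[0.4154·0.0000 + 0.5846·0.0000] = 0.0000
Node d (S = 55.25): V_d = 1/1.12·[0.4154·0.0000 + 0.5846·33.0375] = 17.2448
Node 0 (S = 65): V_0 = 1/1.12·[0.4154·0.0000 + 0.5846·17.2448] = 9.0014

$9.00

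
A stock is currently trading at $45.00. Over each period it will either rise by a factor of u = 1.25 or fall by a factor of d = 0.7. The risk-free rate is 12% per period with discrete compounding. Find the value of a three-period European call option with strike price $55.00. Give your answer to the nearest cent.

$10.43

Risk-neutral probability p = (1 + 0.12 − 0.7)/(1.25 − 0.7) = 0.4200/0.5500 = 0.7636
Terminal stock prices: S_uuu = 87.89, S_uud = 49.22, S_udd = 27.56, S_ddd = 15.43
Terminal payoffs (S − K): max(32.89, 0) = 32.89, max(-5.781, 0) = 0, max(-27.44, 0) = 0, max(-39.57, 0) = 0
Node uu (S = 70.31): V_uu = 1/1.12·[0.7636·32.8906 + 0.2364·0.0000] = 22.4254
Node ud (S = 39.38): V_ud = 1/1.12·[0.7636·0.0000 + 0.2364·0.0000] = 0.0000
Node dd (S = 22.05): V_dd = 1/1.12·[0.7636·0.0000 + 0.2364·0.0000] = 0.0000
Node u (S = 56.25): V_u = 1/1.12·[0.7636·22.4254 + 0.2364·0.0000] = 15.2901
Node d (S = 31.5): V_d = 1/1.12·[0.7636·0.0000 + 0.2364·0.0000] = 0.0000
Node 0 (S = 45): V_0 = 1/1.12·[0.7636·15.2901 + 0.2364·0.0000] = 10.4250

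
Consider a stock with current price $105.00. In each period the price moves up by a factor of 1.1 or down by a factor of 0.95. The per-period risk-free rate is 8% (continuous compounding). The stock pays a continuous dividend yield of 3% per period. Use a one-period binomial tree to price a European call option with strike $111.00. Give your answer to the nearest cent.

Per-period risk-free factor R = e^0.08 = 1.0833; dividend-adjusted growth = e^(0.08−0.03) = 1.0513.
Risk-neutral probability p = (1.0513 − 0.95)/(1.1 − 0.95) = 0.1013/0.1500 = 0.6751
Terminal stock prices: S_u = 115.5, S_d = 99.75
Terminal payoffs (S − K): max(4.5, 0) = 4.5, max(-11.25, 0) = 0
Node 0 (S = 105): V_0 = e^(−0.08)·[0.6751·4.5000 + 0.3249·0.0000] = 2.8046

$2.80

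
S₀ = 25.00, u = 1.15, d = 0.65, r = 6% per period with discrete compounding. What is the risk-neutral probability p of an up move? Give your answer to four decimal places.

p = 0.8200

Risk-neutral probability p = (1 + 0.06 − 0.65)/(1.15 − 0.65) = 0.4100/0.5000 = 0.8200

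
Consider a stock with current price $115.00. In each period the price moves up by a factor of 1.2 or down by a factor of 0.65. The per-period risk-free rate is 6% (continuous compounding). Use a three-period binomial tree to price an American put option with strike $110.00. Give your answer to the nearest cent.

Risk-neutral probability p = (e^0.06 − 0.65)/(1.2 − 0.65) = 0.4118/0.5500 = 0.7488
Terminal stock prices: S_uuu = 198.7, S_uud = 107.6, S_udd = 58.31, S_ddd = 31.58
Terminal payoffs (K − S): max(-88.72, 0) = 0, max(2.36, 0) = 2.36, max(51.69, 0) = 51.69, max(78.42, 0) = 78.42
Node uu (S = 165.6): continuation = e^(−0.06)·[0.7488·0.0000 + 0.2512·2.3600] = 0.5583; exercise value = 0.0000 ≤ continuation, so V_uu = 0.5583
Node ud (S = 89.7): continuation = e^(−0.06)·[0.7488·2.3600 + 0.2512·51.6950] = 13.8941; exercise value = 20.3000 > continuation, so V_ud = 20.3000 (exercise)
Node dd (S = 48.59): continuation = e^(−0.06)·[0.7488·51.6950 + 0.2512·78.4181] = 55.0066; exercise value = 61.4125 > continuation, so V_dd = 61.4125 (exercise)
Node u (S = 138): continuation = e^(−0.06)·[0.7488·0.5583 + 0.2512·20.3000] = 5.1962; exercise value = 0.0000 ≤ continuation, so V_u = 5.1962
Node d (S = 74.75): continuation = e^(−0.06)·[0.7488·20.3000 + 0.2512·61.4125] = 28.8441; exercise value = 35.2500 > continuation, so V_d = 35.2500 (exercise)
Node 0 (S = 115): continuation = e^(−0.06)·[0.7488·5.1962 + 0.2512·35.2500] = 12.0037; exercise value = 0.0000 ≤ continuation, so V_0 = 12.0037

$12.00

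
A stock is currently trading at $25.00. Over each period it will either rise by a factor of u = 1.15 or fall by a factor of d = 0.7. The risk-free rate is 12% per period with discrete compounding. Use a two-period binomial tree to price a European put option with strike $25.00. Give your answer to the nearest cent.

$0.53

Risk-neutral probability p = (1 + 0.12 − 0.7)/(1.15 − 0.7) = 0.4200/0.4500 = 0.9333
Terminal stock prices: S_uu = 33.06, S_ud = 20.12, S_dd = 12.25
Terminal payoffs (K − S): max(-8.062, 0) = 0, max(4.875, 0) = 4.875, max(12.75, 0) = 12.75
Node u (S = 28.75): V_u = 1/1.12·[0.9333·0.0000 + 0.0667·4.8750] = 0.2902
Node d (S = 17.5): V_d = 1/1.12·[0.9333·4.8750 + 0.0667·12.7500] = 4.8214
Node 0 (S = 25): V_0 = 1/1.12·[0.9333·0.2902 + 0.0667·4.8214] = 0.5288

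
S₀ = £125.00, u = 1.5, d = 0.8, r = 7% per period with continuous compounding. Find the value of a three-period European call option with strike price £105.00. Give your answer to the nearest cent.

Risk-neutral probability p = (e^0.07 − 0.8)/(1.5 − 0.8) = 0.2725/0.7000 = 0.3893
Terminal stock prices: S_uuu = 421.9, S_uud = 225, S_udd = 120, S_ddd = 64
Terminal payoffs (S − K): max(316.9, 0) = 316.9, max(120, 0) = 120, max(15, 0) = 15, max(-41, 0) = 0
Node uu (S = 281.2): V_uu = e^(−0.07)·[0.3893·316.8750 + 0.6107·120.0000] = 183.3486
Node ud (S = 150): V_ud = e^(−0.07)·[0.3893·120.0000 + 0.6107·15.0000] = 52.0986
Node dd (S = 80): V_dd = e^(−0.07)·[0.3893·15.0000 + 0.6107·0.0000] = 5.4447
Node u (S = 187.5): V_u = e^(−0.07)·[0.3893·183.3486 + 0.6107·52.0986] = 96.2174
Node d (S = 100): V_d = e^(−0.07)·[0.3893·52.0986 + 0.6107·5.4447] = 22.0110
Node 0 (S = 125): V_0 = e^(−0.07)·[0.3893·96.2174 + 0.6107·22.0110] = 47.4582

£47.46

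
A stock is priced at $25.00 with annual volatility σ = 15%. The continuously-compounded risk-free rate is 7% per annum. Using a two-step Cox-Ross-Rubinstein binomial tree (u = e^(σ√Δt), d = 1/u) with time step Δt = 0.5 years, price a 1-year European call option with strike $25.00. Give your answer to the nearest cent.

$2.26

CRR parameters: u = e^(σ√Δt) = e^(0.15·√0.5) = 1.1119, d = 1/u = 0.8994
Per-period rate: rΔt = 0.07·0.5 = 0.035, so R = e^0.035 = 1.0356
Risk-neutral probability p = (e^0.035 − 0.8994)/(1.1119 − 0.8994) = 0.1363/0.2125 = 0.6411
Terminal stock prices: S_uu = 30.91, S_ud = 25, S_dd = 20.22
Terminal payoffs (S − K): max(5.908, 0) = 5.908, max(0, 0) = 0, max(-4.779, 0) = 0
Node u (S = 27.8): V_u = e^(−0.035)·[0.6411·5.9078 + 0.3589·0.0000] = 3.6572
Node d (S = 22.48): V_d = e^(−0.035)·[0.6411·0.0000 + 0.3589·0.0000] = 0.0000
Node 0 (S = 25): V_0 = e^(−0.035)·[0.6411·3.6572 + 0.3589·0.0000] = 2.2640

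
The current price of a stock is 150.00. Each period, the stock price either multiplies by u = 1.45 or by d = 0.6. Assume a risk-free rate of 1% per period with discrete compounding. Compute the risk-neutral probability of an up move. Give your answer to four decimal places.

Risk-neutral probability p = (1 + 0.01 − 0.6)/(1.45 − 0.6) = 0.4100/0.8500 = 0.4824

p = 0.4824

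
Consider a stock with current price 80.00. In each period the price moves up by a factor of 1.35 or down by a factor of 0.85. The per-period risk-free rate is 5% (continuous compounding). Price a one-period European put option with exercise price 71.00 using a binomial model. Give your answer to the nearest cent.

Risk-neutral probability p = (e^0.05 − 0.85)/(1.35 − 0.85) = 0.2013/0.5000 = 0.4025
Terminal stock prices: S_u = 108, S_d = 68
Terminal payoffs (K − S): max(-37, 0) = 0, max(3, 0) = 3
Node 0 (S = 80): V_0 = e^(−0.05)·[0.4025·0.0000 + 0.5975·3.0000] = 1.7050

1.70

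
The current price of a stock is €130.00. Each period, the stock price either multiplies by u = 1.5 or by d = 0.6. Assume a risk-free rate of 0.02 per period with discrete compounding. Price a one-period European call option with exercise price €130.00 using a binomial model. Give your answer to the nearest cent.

Risk-neutral probability p = (1 + 0.02 − 0.6)/(1.5 − 0.6) = 0.4200/0.9000 = 0.4667
Terminal stock prices: S_u = 195, S_d = 78
Terminal payoffs (S − K): max(65, 0) = 65, max(-52, 0) = 0
Node 0 (S = 130): V_0 = 1/1.02·[0.4667·65.0000 + 0.5333·0.0000] = 29.7386

€29.74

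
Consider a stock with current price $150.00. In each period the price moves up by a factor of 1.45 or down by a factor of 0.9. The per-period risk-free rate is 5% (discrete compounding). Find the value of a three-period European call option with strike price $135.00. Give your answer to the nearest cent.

Risk-neutral probability p = (1 + 0.05 − 0.9)/(1.45 − 0.9) = 0.1500/0.5500 = 0.2727
Terminal stock prices: S_uuu = 457.3, S_uud = 283.8, S_udd = 176.2, S_ddd = 109.4
Terminal payoffs (S − K): max(322.3, 0) = 322.3, max(148.8, 0) = 148.8, max(41.18, 0) = 41.18, max(-25.65, 0) = 0
Node uu (S = 315.4): V_uu = 1/1.05·[0.2727·322.2937 + 0.7273·148.8375] = 186.8036
Node ud (S = 195.8): V_ud = 1/1.05·[0.2727·148.8375 + 0.7273·41.1750] = 67.1786
Node dd (S = 121.5): V_dd = 1/1.05·[0.2727·41.1750 + 0.7273·0.0000] = 10.6948
Node u (S = 217.5): V_u = 1/1.05·[0.2727·186.8036 + 0.7273·67.1786] = 95.0510
Node d (S = 135): V_d = 1/1.05·[0.2727·67.1786 + 0.7273·10.6948] = 24.8566
Node 0 (S = 150): V_0 = 1/1.05·[0.2727·95.0510 + 0.7273·24.8566] = 41.9053

$41.91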